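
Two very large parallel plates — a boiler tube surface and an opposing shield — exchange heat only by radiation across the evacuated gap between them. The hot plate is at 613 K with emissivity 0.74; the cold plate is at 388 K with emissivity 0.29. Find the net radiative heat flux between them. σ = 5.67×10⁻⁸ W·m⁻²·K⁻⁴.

For two infinite grey parallel plates, q = σ(T₁⁴ − T₂⁴)/(1/ε₁ + 1/ε₂ − 1).
T₁⁴ − T₂⁴ = 1.412×10¹¹ − 2.266×10¹⁰ = 1.185×10¹¹ K⁴.
1/ε₁ + 1/ε₂ − 1 = 1.351 + 3.448 − 1 = 3.800.
q = 5.67×10⁻⁸ × 1.185×10¹¹ / 3.800.

q ≈ 1770 W/m²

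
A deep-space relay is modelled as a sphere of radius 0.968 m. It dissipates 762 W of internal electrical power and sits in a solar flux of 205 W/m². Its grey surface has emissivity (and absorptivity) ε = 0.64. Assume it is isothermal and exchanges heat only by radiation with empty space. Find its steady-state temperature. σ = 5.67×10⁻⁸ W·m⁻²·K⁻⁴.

At steady state, absorbed solar power + internal power = radiated power.
Absorbed: α·S·A_cross = 0.64·205·2.944 = 386.2 W (cross-section πr²).
Total input = 386.2 + 762 = 1148 W.
Radiated: εσ·A_surf·T⁴ with A_surf = 4πr² = 11.77 m².
T⁴ = 1148/(0.64·5.67×10⁻⁸·11.77) = 2.687×10⁹ K⁴.

T ≈ 228 K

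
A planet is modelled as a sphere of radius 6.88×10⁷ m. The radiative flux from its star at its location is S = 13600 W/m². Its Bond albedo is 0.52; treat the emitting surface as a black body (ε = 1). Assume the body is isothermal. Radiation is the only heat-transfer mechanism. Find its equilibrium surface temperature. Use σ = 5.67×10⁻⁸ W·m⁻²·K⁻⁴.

T ≈ 412 K

At equilibrium, absorbed power = emitted power.
Absorbing cross-section = πr² = 1.487×10¹⁶ m²; emitting surface = 4πr² = 5.948×10¹⁶ m² (ratio 4).
(1−a)S·A_cross = εσ·A_surf·T⁴  ⇒  T⁴ = (1−a)S/(4σ).
T⁴ = 0.480·13600/(4·5.67×10⁻⁸) = 2.878×10¹⁰ K⁴.
T = (2.878×10¹⁰)^(1/4).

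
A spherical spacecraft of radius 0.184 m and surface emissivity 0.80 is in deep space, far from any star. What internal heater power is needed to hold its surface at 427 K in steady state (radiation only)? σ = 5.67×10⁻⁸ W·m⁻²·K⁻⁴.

P = εσ·4πr²·T⁴.
4πr² = 0.4254 m²; T⁴ = 3.324×10¹⁰ K⁴.
P = 0.80·5.67×10⁻⁸·0.4254·3.324×10¹⁰.

P ≈ 642 W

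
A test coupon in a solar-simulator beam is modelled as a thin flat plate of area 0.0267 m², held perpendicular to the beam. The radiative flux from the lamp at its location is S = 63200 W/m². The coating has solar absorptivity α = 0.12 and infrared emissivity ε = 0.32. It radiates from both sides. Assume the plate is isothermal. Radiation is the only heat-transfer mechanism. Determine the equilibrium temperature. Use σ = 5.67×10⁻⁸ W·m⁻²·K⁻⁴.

T ≈ 676 K

At equilibrium, absorbed power = emitted power.
Absorbing cross-section = A = 0.02670 m²; emitting surface = 2A = 0.05340 m² (ratio 2).
αS·A_cross = εσ·A_surf·T⁴  ⇒  T⁴ = αS/(ε·2σ).
T⁴ = 0.120·63200/(0.32·2·5.67×10⁻⁸) = 2.090×10¹¹ K⁴.
T = (2.090×10¹¹)^(1/4).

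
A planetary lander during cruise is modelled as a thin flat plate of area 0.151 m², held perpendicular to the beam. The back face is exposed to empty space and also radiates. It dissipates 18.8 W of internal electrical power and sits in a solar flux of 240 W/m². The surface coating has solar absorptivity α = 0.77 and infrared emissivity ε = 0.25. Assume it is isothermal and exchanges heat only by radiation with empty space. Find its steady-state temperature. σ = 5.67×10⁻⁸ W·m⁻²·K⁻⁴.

At steady state, absorbed solar power + internal power = radiated power.
Absorbed: α·S·A_cross = 0.77·240·0.1510 = 27.90 W (cross-section A).
Total input = 27.90 + 18.8 = 46.70 W.
Radiated: εσ·A_surf·T⁴ with A_surf = 2A = 0.3020 m².
T⁴ = 46.70/(0.25·5.67×10⁻⁸·0.3020) = 1.091×10¹⁰ K⁴.

T ≈ 323 K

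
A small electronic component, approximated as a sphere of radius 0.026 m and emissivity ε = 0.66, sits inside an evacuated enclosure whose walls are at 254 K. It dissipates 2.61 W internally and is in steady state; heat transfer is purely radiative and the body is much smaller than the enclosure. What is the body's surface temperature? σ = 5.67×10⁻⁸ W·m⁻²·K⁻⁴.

For a small grey body in a large enclosure, net radiated power = εσA(T⁴ − T_w⁴).
Steady state: P = εσA(T⁴ − T_w⁴) with A = 4πr² = 0.008495 m².
T⁴ = P/(εσA) + T_w⁴ = 2.61/(0.66·5.67×10⁻⁸·0.008495) + (254)⁴
    = 8.210×10⁹ + 4.162×10⁹ = 1.237×10¹⁰ K⁴.

T ≈ 334 K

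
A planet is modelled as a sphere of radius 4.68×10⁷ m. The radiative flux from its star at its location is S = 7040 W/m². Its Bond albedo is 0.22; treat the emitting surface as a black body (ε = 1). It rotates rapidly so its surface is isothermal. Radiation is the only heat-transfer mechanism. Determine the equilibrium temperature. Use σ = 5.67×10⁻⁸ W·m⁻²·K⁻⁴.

At equilibrium, absorbed power = emitted power.
Absorbing cross-section = πr² = 6.881×10¹⁵ m²; emitting surface = 4πr² = 2.752×10¹⁶ m² (ratio 4).
(1−a)S·A_cross = εσ·A_surf·T⁴  ⇒  T⁴ = (1−a)S/(4σ).
T⁴ = 0.780·7040/(4·5.67×10⁻⁸) = 2.421×10¹⁰ K⁴.
T = (2.421×10¹⁰)^(1/4).

T ≈ 394 K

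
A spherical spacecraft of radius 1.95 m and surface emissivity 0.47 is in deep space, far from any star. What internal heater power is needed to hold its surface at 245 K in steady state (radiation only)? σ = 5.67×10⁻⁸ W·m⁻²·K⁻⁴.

P ≈ 4590 W

P = εσ·4πr²·T⁴.
4πr² = 47.78 m²; T⁴ = 3.603×10⁹ K⁴.
P = 0.47·5.67×10⁻⁸·47.78·3.603×10⁹.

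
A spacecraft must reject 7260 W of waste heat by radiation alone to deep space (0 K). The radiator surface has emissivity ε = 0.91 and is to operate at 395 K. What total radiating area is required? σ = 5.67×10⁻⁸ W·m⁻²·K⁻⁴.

P = εσA T⁴ ⇒ A = P/(εσT⁴).
T⁴ = 2.434×10¹⁰ K⁴.
A = 7260/(0.91 × 5.67×10⁻⁸ × 2.434×10¹⁰).

A ≈ 5.78 m²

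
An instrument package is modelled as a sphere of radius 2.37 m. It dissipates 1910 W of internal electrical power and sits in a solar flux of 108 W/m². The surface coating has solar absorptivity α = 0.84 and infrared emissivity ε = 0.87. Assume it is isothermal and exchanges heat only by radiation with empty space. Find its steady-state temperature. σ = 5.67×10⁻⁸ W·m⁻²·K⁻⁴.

At steady state, absorbed solar power + internal power = radiated power.
Absorbed: α·S·A_cross = 0.84·108·17.65 = 1601 W (cross-section πr²).
Total input = 1601 + 1910 = 3511 W.
Radiated: εσ·A_surf·T⁴ with A_surf = 4πr² = 70.58 m².
T⁴ = 3511/(0.87·5.67×10⁻⁸·70.58) = 1.008×10⁹ K⁴.

T ≈ 178 K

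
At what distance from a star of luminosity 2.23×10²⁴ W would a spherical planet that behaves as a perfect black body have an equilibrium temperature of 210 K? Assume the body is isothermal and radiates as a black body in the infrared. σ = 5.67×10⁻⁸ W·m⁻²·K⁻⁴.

d ≈ 2.01×10¹⁰ m

For an isothermal black-emitting sphere, (1−a)S·πr² = σ·4πr²·T⁴ ⇒ S = 4σT⁴/(1−a).
S = 4·5.67×10⁻⁸·(210)⁴/1.00 = 441.1 W/m².
Flux falls as S = L/(4πd²), so d = √(L/(4πS)) = √(2.23×10²⁴/(4π·441.1)).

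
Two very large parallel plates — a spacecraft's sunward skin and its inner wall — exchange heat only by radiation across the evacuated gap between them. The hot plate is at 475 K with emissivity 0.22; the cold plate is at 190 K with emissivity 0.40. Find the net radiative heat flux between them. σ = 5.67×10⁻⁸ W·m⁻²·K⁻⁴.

For two infinite grey parallel plates, q = σ(T₁⁴ − T₂⁴)/(1/ε₁ + 1/ε₂ − 1).
T₁⁴ − T₂⁴ = 5.091×10¹⁰ − 1.303×10⁹ = 4.960×10¹⁰ K⁴.
1/ε₁ + 1/ε₂ − 1 = 4.545 + 2.500 − 1 = 6.045.
q = 5.67×10⁻⁸ × 4.960×10¹⁰ / 6.045.

q ≈ 465 W/m²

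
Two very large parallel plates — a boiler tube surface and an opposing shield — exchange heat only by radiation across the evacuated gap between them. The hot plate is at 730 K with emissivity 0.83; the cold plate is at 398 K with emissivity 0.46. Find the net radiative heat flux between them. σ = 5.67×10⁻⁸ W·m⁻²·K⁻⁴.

For two infinite grey parallel plates, q = σ(T₁⁴ − T₂⁴)/(1/ε₁ + 1/ε₂ − 1).
T₁⁴ − T₂⁴ = 2.840×10¹¹ − 2.509×10¹⁰ = 2.589×10¹¹ K⁴.
1/ε₁ + 1/ε₂ − 1 = 1.205 + 2.174 − 1 = 2.379.
q = 5.67×10⁻⁸ × 2.589×10¹¹ / 2.379.

q ≈ 6170 W/m²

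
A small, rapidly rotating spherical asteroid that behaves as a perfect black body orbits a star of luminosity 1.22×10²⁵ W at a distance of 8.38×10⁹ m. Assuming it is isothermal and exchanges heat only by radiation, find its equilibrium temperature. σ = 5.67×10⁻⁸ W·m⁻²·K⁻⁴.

T ≈ 497 K

First find the stellar flux at distance d: S = L/(4πd²) = 1.22×10²⁵/(4π·(8.38×10⁹)²) = 13820 W/m².
For an isothermal sphere, absorbed (1−a)S·πr² = emitted σ·4πr²·T⁴, so T⁴ = (1−a)S/(4σ).
T⁴ = 1.00·13820/(4·5.67×10⁻⁸) = 6.096×10¹⁰ K⁴.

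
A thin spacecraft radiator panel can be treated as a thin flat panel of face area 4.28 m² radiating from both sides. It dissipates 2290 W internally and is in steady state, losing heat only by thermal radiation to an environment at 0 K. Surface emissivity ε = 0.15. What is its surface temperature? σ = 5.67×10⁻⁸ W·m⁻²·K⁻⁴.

T ≈ 421 K

Steady state: internal power = radiated power, P = εσA T⁴.
Radiating area A = 2·4.28 = 8.560 m².
T⁴ = P/(εσA) = 2290/(0.15·5.67×10⁻⁸·8.560) = 3.145×10¹⁰ K⁴.
T = (3.145×10¹⁰)^(1/4).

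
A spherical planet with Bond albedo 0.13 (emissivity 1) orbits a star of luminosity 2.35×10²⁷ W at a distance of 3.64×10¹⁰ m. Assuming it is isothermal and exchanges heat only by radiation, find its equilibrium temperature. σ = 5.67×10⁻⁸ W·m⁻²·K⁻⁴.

T ≈ 858 K

First find the stellar flux at distance d: S = L/(4πd²) = 2.35×10²⁷/(4π·(3.64×10¹⁰)²) = 1.411×10⁵ W/m².
For an isothermal sphere, absorbed (1−a)S·πr² = emitted σ·4πr²·T⁴, so T⁴ = (1−a)S/(4σ).
T⁴ = 0.870·1.411×10⁵/(4·5.67×10⁻⁸) = 5.414×10¹¹ K⁴.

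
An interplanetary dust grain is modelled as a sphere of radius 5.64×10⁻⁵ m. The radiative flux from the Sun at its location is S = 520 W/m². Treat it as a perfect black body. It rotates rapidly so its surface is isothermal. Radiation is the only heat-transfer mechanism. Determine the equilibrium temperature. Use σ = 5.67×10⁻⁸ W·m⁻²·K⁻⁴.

At equilibrium, absorbed power = emitted power.
Absorbing cross-section = πr² = 9.993×10⁻⁹ m²; emitting surface = 4πr² = 3.997×10⁻⁸ m² (ratio 4).
S·A_cross = εσ·A_surf·T⁴  ⇒  T⁴ = S/(4σ).
T⁴ = 1.00·520/(4·5.67×10⁻⁸) = 2.293×10⁹ K⁴.
T = (2.293×10⁹)^(1/4).

T ≈ 219 K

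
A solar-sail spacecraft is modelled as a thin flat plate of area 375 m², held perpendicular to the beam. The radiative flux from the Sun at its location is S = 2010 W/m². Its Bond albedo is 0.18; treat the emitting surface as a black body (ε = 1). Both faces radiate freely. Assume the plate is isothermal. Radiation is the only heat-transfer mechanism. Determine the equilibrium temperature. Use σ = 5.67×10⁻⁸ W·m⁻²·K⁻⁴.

At equilibrium, absorbed power = emitted power.
Absorbing cross-section = A = 375.0 m²; emitting surface = 2A = 750.0 m² (ratio 2).
(1−a)S·A_cross = εσ·A_surf·T⁴  ⇒  T⁴ = (1−a)S/(2σ).
T⁴ = 0.820·2010/(2·5.67×10⁻⁸) = 1.453×10¹⁰ K⁴.
T = (1.453×10¹⁰)^(1/4).

T ≈ 347 K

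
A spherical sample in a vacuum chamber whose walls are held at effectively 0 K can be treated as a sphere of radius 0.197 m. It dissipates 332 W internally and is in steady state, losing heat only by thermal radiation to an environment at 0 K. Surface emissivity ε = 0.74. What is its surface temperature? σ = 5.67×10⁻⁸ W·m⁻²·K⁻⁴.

Steady state: internal power = radiated power, P = εσA T⁴.
Radiating area A = 4πr² = 0.4877 m².
T⁴ = P/(εσA) = 332/(0.74·5.67×10⁻⁸·0.4877) = 1.622×10¹⁰ K⁴.
T = (1.622×10¹⁰)^(1/4).

T ≈ 357 K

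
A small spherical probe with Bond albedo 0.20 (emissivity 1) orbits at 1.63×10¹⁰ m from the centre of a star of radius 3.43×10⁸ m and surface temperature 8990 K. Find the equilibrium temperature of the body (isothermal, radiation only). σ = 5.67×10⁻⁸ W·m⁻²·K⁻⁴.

The star's surface emits σT_*⁴; at distance d the flux is S = σT_*⁴(R_*/d)².
S = 5.67×10⁻⁸·(8990)⁴·(3.43×10⁸/1.63×10¹⁰)² = 1.640×10⁵ W/m².
For an isothermal sphere T⁴ = (1−a)S/(4σ) = 5.785×10¹¹ K⁴.

T ≈ 872 K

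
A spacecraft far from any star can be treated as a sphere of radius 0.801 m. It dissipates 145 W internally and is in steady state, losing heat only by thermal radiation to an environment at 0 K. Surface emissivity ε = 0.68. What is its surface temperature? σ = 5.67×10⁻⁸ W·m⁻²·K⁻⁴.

Steady state: internal power = radiated power, P = εσA T⁴.
Radiating area A = 4πr² = 8.063 m².
T⁴ = P/(εσA) = 145/(0.68·5.67×10⁻⁸·8.063) = 4.664×10⁸ K⁴.
T = (4.664×10⁸)^(1/4).

T ≈ 147 K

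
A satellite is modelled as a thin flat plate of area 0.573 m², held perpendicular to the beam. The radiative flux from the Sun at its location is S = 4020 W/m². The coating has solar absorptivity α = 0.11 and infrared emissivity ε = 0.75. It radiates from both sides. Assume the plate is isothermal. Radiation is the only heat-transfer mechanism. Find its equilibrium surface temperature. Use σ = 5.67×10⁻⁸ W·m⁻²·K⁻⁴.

T ≈ 269 K

At equilibrium, absorbed power = emitted power.
Absorbing cross-section = A = 0.5730 m²; emitting surface = 2A = 1.146 m² (ratio 2).
αS·A_cross = εσ·A_surf·T⁴  ⇒  T⁴ = αS/(ε·2σ).
T⁴ = 0.110·4020/(0.75·2·5.67×10⁻⁸) = 5.199×10⁹ K⁴.
T = (5.199×10⁹)^(1/4).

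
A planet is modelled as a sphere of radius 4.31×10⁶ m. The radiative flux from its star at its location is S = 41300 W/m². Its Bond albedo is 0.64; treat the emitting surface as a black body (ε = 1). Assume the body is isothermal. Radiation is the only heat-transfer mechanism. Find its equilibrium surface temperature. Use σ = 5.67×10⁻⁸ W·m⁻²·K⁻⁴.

At equilibrium, absorbed power = emitted power.
Absorbing cross-section = πr² = 5.836×10¹³ m²; emitting surface = 4πr² = 2.334×10¹⁴ m² (ratio 4).
(1−a)S·A_cross = εσ·A_surf·T⁴  ⇒  T⁴ = (1−a)S/(4σ).
T⁴ = 0.360·41300/(4·5.67×10⁻⁸) = 6.556×10¹⁰ K⁴.
T = (6.556×10¹⁰)^(1/4).

T ≈ 506 K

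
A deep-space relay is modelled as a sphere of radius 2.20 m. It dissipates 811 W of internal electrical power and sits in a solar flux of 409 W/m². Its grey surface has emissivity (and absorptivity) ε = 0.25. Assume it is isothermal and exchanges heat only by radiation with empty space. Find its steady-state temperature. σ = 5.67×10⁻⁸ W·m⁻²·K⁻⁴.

T ≈ 229 K

At steady state, absorbed solar power + internal power = radiated power.
Absorbed: α·S·A_cross = 0.25·409·15.21 = 1555 W (cross-section πr²).
Total input = 1555 + 811 = 2366 W.
Radiated: εσ·A_surf·T⁴ with A_surf = 4πr² = 60.82 m².
T⁴ = 2366/(0.25·5.67×10⁻⁸·60.82) = 2.744×10⁹ K⁴.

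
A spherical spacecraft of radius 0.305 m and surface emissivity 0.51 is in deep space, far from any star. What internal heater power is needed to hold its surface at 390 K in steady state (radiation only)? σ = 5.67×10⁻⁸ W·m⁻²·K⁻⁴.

P = εσ·4πr²·T⁴.
4πr² = 1.169 m²; T⁴ = 2.313×10¹⁰ K⁴.
P = 0.51·5.67×10⁻⁸·1.169·2.313×10¹⁰.

P ≈ 782 W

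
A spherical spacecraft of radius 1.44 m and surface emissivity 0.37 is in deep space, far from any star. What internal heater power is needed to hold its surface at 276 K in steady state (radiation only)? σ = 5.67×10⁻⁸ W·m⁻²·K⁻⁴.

P = εσ·4πr²·T⁴.
4πr² = 26.06 m²; T⁴ = 5.803×10⁹ K⁴.
P = 0.37·5.67×10⁻⁸·26.06·5.803×10⁹.

P ≈ 3170 W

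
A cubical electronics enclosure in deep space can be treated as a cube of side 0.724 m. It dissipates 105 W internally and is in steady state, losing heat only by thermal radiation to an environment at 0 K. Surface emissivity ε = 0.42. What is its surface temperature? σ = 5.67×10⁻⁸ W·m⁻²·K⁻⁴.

Steady state: internal power = radiated power, P = εσA T⁴.
Radiating area A = 6L² = 3.145 m².
T⁴ = P/(εσA) = 105/(0.42·5.67×10⁻⁸·3.145) = 1.402×10⁹ K⁴.
T = (1.402×10⁹)^(1/4).

T ≈ 194 K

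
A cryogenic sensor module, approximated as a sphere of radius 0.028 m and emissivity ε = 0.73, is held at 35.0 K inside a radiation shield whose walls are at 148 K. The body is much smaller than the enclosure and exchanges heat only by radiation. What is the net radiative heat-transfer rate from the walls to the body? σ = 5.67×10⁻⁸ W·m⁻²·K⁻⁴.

P_net ≈ 0.195 W

For a small grey body in a large enclosure: P_net = εσA(T_body⁴ − T_wall⁴).
A = 4πr² = 0.009852 m²; T_body⁴ − T_wall⁴ = 1.501×10⁶ − 4.798×10⁸ = -4.783×10⁸ K⁴.
|P_net| = 0.73·5.67×10⁻⁸·0.009852·4.783×10⁸.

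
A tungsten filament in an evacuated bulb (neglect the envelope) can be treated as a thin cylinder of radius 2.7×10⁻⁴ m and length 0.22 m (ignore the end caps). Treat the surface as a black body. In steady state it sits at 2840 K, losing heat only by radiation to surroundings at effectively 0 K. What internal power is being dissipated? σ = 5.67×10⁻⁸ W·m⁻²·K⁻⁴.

Steady state: P = εσA T⁴.
A = 2πrL = 3.732×10⁻⁴ m²; T⁴ = (2840)⁴ = 6.505×10¹³ K⁴.
P = 1.0 × 5.67×10⁻⁸ × 3.732×10⁻⁴ × 6.505×10¹³.

P ≈ 1380 W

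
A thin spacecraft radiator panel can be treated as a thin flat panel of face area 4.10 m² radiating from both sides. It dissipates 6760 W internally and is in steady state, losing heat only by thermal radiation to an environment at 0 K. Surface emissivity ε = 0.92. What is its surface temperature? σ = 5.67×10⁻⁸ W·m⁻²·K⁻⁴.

Steady state: internal power = radiated power, P = εσA T⁴.
Radiating area A = 2·4.10 = 8.200 m².
T⁴ = P/(εσA) = 6760/(0.92·5.67×10⁻⁸·8.200) = 1.580×10¹⁰ K⁴.
T = (1.580×10¹⁰)^(1/4).

T ≈ 355 K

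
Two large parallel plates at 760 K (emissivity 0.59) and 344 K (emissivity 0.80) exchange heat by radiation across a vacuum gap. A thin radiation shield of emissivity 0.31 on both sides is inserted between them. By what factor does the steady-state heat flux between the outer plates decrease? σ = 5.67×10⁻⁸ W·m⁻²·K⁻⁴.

Without shield: q₀ = σΔ(T⁴)/(1/ε₁+1/ε₂−1) with denominator 1.945.
With shield the two gaps are in series; the resistances add: (1/ε₁+1/ε_s−1)+(1/ε_s+1/ε₂−1) = 3.921+3.476 = 7.397.
Heat-flux ratio q₀/q = 7.397/1.945.

factor ≈ 3.80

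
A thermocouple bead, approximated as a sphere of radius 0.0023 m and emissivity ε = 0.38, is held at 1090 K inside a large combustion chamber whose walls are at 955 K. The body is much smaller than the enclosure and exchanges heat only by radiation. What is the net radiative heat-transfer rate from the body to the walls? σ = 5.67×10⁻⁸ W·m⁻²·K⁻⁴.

For a small grey body in a large enclosure: P_net = εσA(T_body⁴ − T_wall⁴).
A = 4πr² = 6.648×10⁻⁵ m²; T_body⁴ − T_wall⁴ = 1.412×10¹² − 8.318×10¹¹ = 5.798×10¹¹ K⁴.
|P_net| = 0.38·5.67×10⁻⁸·6.648×10⁻⁵·5.798×10¹¹.

P_net ≈ 0.830 W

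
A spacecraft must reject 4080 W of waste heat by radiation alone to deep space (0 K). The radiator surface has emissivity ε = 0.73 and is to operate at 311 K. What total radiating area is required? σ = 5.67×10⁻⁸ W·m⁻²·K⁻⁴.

A ≈ 10.5 m²

P = εσA T⁴ ⇒ A = P/(εσT⁴).
T⁴ = 9.355×10⁹ K⁴.
A = 4080/(0.73 × 5.67×10⁻⁸ × 9.355×10⁹).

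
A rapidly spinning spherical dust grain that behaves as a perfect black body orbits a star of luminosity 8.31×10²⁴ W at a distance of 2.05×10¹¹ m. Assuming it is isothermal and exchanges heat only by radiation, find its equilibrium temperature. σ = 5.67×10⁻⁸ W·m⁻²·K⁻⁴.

First find the stellar flux at distance d: S = L/(4πd²) = 8.31×10²⁴/(4π·(2.05×10¹¹)²) = 15.74 W/m².
For an isothermal sphere, absorbed (1−a)S·πr² = emitted σ·4πr²·T⁴, so T⁴ = (1−a)S/(4σ).
T⁴ = 1.00·15.74/(4·5.67×10⁻⁸) = 6.938×10⁷ K⁴.

T ≈ 91.3 K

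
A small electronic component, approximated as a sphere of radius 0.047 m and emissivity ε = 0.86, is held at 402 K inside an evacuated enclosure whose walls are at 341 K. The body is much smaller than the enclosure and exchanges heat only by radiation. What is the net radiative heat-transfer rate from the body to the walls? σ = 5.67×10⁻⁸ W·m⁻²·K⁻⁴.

For a small grey body in a large enclosure: P_net = εσA(T_body⁴ − T_wall⁴).
A = 4πr² = 0.02776 m²; T_body⁴ − T_wall⁴ = 2.612×10¹⁰ − 1.352×10¹⁰ = 1.259×10¹⁰ K⁴.
|P_net| = 0.86·5.67×10⁻⁸·0.02776·1.259×10¹⁰.

P_net ≈ 17.0 W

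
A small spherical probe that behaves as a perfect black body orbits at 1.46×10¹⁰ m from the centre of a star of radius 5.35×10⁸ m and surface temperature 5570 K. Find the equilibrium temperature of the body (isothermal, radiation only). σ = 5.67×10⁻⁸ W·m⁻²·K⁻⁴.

T ≈ 754 K

The star's surface emits σT_*⁴; at distance d the flux is S = σT_*⁴(R_*/d)².
S = 5.67×10⁻⁸·(5570)⁴·(5.35×10⁸/1.46×10¹⁰)² = 73280 W/m².
For an isothermal sphere T⁴ = (1−a)S/(4σ) = 3.231×10¹¹ K⁴.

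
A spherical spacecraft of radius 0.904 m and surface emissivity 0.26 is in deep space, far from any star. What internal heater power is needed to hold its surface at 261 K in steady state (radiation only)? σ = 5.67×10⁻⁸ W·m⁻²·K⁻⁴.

P = εσ·4πr²·T⁴.
4πr² = 10.27 m²; T⁴ = 4.640×10⁹ K⁴.
P = 0.26·5.67×10⁻⁸·10.27·4.640×10⁹.

P ≈ 703 W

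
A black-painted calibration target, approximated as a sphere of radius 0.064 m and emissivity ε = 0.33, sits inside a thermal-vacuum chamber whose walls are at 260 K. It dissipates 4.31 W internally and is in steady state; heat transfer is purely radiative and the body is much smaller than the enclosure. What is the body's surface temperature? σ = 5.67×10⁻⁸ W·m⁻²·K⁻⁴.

T ≈ 308 K

For a small grey body in a large enclosure, net radiated power = εσA(T⁴ − T_w⁴).
Steady state: P = εσA(T⁴ − T_w⁴) with A = 4πr² = 0.05147 m².
T⁴ = P/(εσA) + T_w⁴ = 4.31/(0.33·5.67×10⁻⁸·0.05147) + (260)⁴
    = 4.475×10⁹ + 4.570×10⁹ = 9.045×10⁹ K⁴.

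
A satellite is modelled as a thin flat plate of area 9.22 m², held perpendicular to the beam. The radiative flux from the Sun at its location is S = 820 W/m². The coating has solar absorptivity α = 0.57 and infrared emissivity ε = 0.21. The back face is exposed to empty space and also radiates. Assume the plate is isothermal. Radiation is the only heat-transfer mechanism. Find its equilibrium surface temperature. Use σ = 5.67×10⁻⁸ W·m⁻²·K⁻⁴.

T ≈ 374 K

At equilibrium, absorbed power = emitted power.
Absorbing cross-section = A = 9.220 m²; emitting surface = 2A = 18.44 m² (ratio 2).
αS·A_cross = εσ·A_surf·T⁴  ⇒  T⁴ = αS/(ε·2σ).
T⁴ = 0.570·820/(0.21·2·5.67×10⁻⁸) = 1.963×10¹⁰ K⁴.
T = (1.963×10¹⁰)^(1/4).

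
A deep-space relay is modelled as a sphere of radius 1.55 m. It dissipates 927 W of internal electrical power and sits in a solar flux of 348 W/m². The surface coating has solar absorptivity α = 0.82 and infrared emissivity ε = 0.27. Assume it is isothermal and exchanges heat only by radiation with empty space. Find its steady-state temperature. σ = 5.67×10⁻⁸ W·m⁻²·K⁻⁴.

T ≈ 286 K

At steady state, absorbed solar power + internal power = radiated power.
Absorbed: α·S·A_cross = 0.82·348·7.548 = 2154 W (cross-section πr²).
Total input = 2154 + 927 = 3081 W.
Radiated: εσ·A_surf·T⁴ with A_surf = 4πr² = 30.19 m².
T⁴ = 3081/(0.27·5.67×10⁻⁸·30.19) = 6.666×10⁹ K⁴.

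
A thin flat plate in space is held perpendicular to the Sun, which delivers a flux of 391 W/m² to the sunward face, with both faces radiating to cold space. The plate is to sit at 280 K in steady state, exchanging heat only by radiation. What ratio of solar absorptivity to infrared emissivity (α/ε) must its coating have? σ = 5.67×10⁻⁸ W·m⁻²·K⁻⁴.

Balance: αS·A = εσ·2A·T⁴ ⇒ α/ε = 2σT⁴/S.
α/ε = 2·5.67×10⁻⁸·(280)⁴/391 = 2·5.67×10⁻⁸·6.147×10⁹/391.

α/ε ≈ 1.78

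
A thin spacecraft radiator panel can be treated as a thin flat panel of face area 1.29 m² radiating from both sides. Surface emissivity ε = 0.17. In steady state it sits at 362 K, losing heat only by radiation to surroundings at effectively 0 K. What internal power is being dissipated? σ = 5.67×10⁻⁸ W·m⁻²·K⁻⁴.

Steady state: P = εσA T⁴.
A = 2·1.29 = 2.580 m²; T⁴ = (362)⁴ = 1.717×10¹⁰ K⁴.
P = 0.17 × 5.67×10⁻⁸ × 2.580 × 1.717×10¹⁰.

P ≈ 427 W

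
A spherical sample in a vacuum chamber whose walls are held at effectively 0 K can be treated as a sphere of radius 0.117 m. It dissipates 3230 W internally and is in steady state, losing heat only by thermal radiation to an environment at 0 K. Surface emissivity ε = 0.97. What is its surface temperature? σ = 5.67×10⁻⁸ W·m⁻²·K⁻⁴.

Steady state: internal power = radiated power, P = εσA T⁴.
Radiating area A = 4πr² = 0.1720 m².
T⁴ = P/(εσA) = 3230/(0.97·5.67×10⁻⁸·0.1720) = 3.414×10¹¹ K⁴.
T = (3.414×10¹¹)^(1/4).

T ≈ 764 K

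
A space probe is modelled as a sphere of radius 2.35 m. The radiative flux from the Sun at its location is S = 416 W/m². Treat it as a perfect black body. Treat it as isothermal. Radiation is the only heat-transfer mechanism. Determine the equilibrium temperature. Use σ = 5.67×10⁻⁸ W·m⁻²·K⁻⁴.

T ≈ 207 K

At equilibrium, absorbed power = emitted power.
Absorbing cross-section = πr² = 17.35 m²; emitting surface = 4πr² = 69.40 m² (ratio 4).
S·A_cross = εσ·A_surf·T⁴  ⇒  T⁴ = S/(4σ).
T⁴ = 1.00·416/(4·5.67×10⁻⁸) = 1.834×10⁹ K⁴.
T = (1.834×10⁹)^(1/4).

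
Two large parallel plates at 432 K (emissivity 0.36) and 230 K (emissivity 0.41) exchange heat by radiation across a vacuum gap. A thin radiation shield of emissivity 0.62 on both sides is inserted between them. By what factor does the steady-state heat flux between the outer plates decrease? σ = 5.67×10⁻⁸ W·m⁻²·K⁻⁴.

Without shield: q₀ = σΔ(T⁴)/(1/ε₁+1/ε₂−1) with denominator 4.217.
With shield the two gaps are in series; the resistances add: (1/ε₁+1/ε_s−1)+(1/ε_s+1/ε₂−1) = 3.391+3.052 = 6.443.
Heat-flux ratio q₀/q = 6.443/4.217.

factor ≈ 1.53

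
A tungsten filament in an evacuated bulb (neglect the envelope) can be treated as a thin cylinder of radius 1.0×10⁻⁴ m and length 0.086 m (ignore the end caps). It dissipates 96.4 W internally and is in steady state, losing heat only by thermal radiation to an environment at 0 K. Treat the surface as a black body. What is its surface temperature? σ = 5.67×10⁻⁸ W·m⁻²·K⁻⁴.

Steady state: internal power = radiated power, P = εσA T⁴.
Radiating area A = 2πrL = 5.404×10⁻⁵ m².
T⁴ = P/(εσA) = 96.4/(1.0·5.67×10⁻⁸·5.404×10⁻⁵) = 3.146×10¹³ K⁴.
T = (3.146×10¹³)^(1/4).

T ≈ 2370 K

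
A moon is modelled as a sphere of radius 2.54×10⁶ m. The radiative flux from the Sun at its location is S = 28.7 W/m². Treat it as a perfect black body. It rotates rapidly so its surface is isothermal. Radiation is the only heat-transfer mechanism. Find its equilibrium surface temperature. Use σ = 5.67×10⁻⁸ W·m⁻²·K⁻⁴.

At equilibrium, absorbed power = emitted power.
Absorbing cross-section = πr² = 2.027×10¹³ m²; emitting surface = 4πr² = 8.107×10¹³ m² (ratio 4).
S·A_cross = εσ·A_surf·T⁴  ⇒  T⁴ = S/(4σ).
T⁴ = 1.00·28.7/(4·5.67×10⁻⁸) = 1.265×10⁸ K⁴.
T = (1.265×10⁸)^(1/4).

T ≈ 106 K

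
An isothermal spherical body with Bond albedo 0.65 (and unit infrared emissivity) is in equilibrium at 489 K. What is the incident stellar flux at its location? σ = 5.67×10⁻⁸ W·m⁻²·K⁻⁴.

(1−a)S·πr² = σ·4πr²·T⁴ ⇒ S = 4σT⁴/(1−a).
S = 4·5.67×10⁻⁸·5.718×10¹⁰/0.350.

S ≈ 37100 W/m²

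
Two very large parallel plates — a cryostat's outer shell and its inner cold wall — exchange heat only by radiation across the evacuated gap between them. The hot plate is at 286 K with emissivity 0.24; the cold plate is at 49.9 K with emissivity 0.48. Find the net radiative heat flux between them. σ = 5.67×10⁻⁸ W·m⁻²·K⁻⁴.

q ≈ 72.2 W/m²

For two infinite grey parallel plates, q = σ(T₁⁴ − T₂⁴)/(1/ε₁ + 1/ε₂ − 1).
T₁⁴ − T₂⁴ = 6.691×10⁹ − 6.200×10⁶ = 6.684×10⁹ K⁴.
1/ε₁ + 1/ε₂ − 1 = 4.167 + 2.083 − 1 = 5.250.
q = 5.67×10⁻⁸ × 6.684×10⁹ / 5.250.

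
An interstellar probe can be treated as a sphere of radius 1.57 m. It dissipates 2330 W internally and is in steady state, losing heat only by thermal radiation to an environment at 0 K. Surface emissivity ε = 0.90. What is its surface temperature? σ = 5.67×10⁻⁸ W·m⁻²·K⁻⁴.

T ≈ 196 K

Steady state: internal power = radiated power, P = εσA T⁴.
Radiating area A = 4πr² = 30.97 m².
T⁴ = P/(εσA) = 2330/(0.90·5.67×10⁻⁸·30.97) = 1.474×10⁹ K⁴.
T = (1.474×10⁹)^(1/4).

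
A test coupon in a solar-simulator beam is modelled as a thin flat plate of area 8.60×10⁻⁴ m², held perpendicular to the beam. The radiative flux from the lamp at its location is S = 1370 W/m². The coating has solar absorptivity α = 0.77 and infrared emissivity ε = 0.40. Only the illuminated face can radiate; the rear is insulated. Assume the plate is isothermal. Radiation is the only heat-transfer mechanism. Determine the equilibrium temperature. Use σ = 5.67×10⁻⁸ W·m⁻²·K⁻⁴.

T ≈ 464 K

At equilibrium, absorbed power = emitted power.
Absorbing cross-section = A = 8.600×10⁻⁴ m²; emitting surface = A = 8.600×10⁻⁴ m² (ratio 1).
αS·A_cross = εσ·A_surf·T⁴  ⇒  T⁴ = αS/(ε·1σ).
T⁴ = 0.770·1370/(0.40·1·5.67×10⁻⁸) = 4.651×10¹⁰ K⁴.
T = (4.651×10¹⁰)^(1/4).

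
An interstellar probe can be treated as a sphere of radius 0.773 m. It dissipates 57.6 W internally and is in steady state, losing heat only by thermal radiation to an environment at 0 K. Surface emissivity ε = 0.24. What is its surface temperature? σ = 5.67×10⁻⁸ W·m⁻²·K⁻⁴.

T ≈ 154 K

Steady state: internal power = radiated power, P = εσA T⁴.
Radiating area A = 4πr² = 7.509 m².
T⁴ = P/(εσA) = 57.6/(0.24·5.67×10⁻⁸·7.509) = 5.637×10⁸ K⁴.
T = (5.637×10⁸)^(1/4).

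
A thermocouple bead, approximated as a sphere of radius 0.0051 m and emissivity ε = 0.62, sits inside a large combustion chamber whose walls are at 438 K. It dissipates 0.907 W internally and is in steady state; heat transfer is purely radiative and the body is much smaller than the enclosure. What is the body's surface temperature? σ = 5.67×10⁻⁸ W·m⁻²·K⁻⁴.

For a small grey body in a large enclosure, net radiated power = εσA(T⁴ − T_w⁴).
Steady state: P = εσA(T⁴ − T_w⁴) with A = 4πr² = 3.269×10⁻⁴ m².
T⁴ = P/(εσA) + T_w⁴ = 0.907/(0.62·5.67×10⁻⁸·3.269×10⁻⁴) + (438)⁴
    = 7.894×10¹⁰ + 3.680×10¹⁰ = 1.157×10¹¹ K⁴.

T ≈ 583 K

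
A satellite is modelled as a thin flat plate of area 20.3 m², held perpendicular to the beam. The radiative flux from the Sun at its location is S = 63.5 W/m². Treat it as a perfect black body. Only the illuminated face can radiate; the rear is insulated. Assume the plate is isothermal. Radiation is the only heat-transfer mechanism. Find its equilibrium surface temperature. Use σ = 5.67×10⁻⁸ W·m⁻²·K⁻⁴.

At equilibrium, absorbed power = emitted power.
Absorbing cross-section = A = 20.30 m²; emitting surface = A = 20.30 m² (ratio 1).
S·A_cross = εσ·A_surf·T⁴  ⇒  T⁴ = S/(1σ).
T⁴ = 1.00·63.5/(1·5.67×10⁻⁸) = 1.120×10⁹ K⁴.
T = (1.120×10⁹)^(1/4).

T ≈ 183 K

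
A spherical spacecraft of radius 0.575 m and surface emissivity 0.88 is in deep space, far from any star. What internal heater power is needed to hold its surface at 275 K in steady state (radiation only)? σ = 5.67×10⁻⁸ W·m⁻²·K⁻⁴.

P ≈ 1190 W

P = εσ·4πr²·T⁴.
4πr² = 4.155 m²; T⁴ = 5.719×10⁹ K⁴.
P = 0.88·5.67×10⁻⁸·4.155·5.719×10⁹.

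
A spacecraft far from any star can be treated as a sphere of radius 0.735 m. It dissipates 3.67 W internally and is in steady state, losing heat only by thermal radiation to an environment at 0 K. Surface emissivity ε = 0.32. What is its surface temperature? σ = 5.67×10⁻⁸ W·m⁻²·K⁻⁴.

Steady state: internal power = radiated power, P = εσA T⁴.
Radiating area A = 4πr² = 6.789 m².
T⁴ = P/(εσA) = 3.67/(0.32·5.67×10⁻⁸·6.789) = 2.980×10⁷ K⁴.
T = (2.980×10⁷)^(1/4).

T ≈ 73.9 K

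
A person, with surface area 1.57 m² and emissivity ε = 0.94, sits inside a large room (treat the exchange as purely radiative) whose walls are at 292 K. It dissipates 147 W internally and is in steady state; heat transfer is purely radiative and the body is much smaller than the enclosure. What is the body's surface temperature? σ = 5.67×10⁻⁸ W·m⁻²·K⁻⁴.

T ≈ 308 K

For a small grey body in a large enclosure, net radiated power = εσA(T⁴ − T_w⁴).
Steady state: P = εσA(T⁴ − T_w⁴) with A = 1.57 m².
T⁴ = P/(εσA) + T_w⁴ = 147/(0.94·5.67×10⁻⁸·1.570) + (292)⁴
    = 1.757×10⁹ + 7.270×10⁹ = 9.027×10⁹ K⁴.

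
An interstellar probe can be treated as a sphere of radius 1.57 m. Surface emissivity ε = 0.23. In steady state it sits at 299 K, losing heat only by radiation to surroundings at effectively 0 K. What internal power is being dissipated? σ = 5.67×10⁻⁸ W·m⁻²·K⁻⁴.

Steady state: P = εσA T⁴.
A = 4πr² = 30.97 m²; T⁴ = (299)⁴ = 7.993×10⁹ K⁴.
P = 0.23 × 5.67×10⁻⁸ × 30.97 × 7.993×10⁹.

P ≈ 3230 W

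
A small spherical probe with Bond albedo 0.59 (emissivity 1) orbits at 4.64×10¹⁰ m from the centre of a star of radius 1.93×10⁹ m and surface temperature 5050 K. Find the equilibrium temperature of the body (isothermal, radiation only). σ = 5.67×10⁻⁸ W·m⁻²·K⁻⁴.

T ≈ 583 K

The star's surface emits σT_*⁴; at distance d the flux is S = σT_*⁴(R_*/d)².
S = 5.67×10⁻⁸·(5050)⁴·(1.93×10⁹/4.64×10¹⁰)² = 63800 W/m².
For an isothermal sphere T⁴ = (1−a)S/(4σ) = 1.153×10¹¹ K⁴.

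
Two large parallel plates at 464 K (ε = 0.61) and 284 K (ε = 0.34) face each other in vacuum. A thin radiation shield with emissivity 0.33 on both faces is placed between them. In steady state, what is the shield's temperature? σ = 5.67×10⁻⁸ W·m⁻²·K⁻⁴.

T_s ≈ 414 K

In steady state the net flux on the hot side equals that on the cold side.
σ(T₁⁴−T_s⁴)/D₁ = σ(T_s⁴−T₂⁴)/D₂, with D₁ = 1/ε₁+1/ε_s−1 = 3.670, D₂ = 1/ε_s+1/ε₂−1 = 4.971.
Solve for T_s⁴: T_s⁴ = (D₂·T₁⁴ + D₁·T₂⁴)/(D₁+D₂) = 2.943×10¹⁰ K⁴.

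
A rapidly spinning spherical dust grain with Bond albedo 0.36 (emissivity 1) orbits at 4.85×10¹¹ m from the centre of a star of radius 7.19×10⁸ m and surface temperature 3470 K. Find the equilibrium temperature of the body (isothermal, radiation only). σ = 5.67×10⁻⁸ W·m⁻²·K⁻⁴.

T ≈ 84.5 K

The star's surface emits σT_*⁴; at distance d the flux is S = σT_*⁴(R_*/d)².
S = 5.67×10⁻⁸·(3470)⁴·(7.19×10⁸/4.85×10¹¹)² = 18.07 W/m².
For an isothermal sphere T⁴ = (1−a)S/(4σ) = 5.098×10⁷ K⁴.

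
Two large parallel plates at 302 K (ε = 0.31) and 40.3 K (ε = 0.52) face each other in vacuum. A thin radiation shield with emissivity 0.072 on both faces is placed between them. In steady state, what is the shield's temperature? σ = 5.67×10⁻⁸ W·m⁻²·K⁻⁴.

In steady state the net flux on the hot side equals that on the cold side.
σ(T₁⁴−T_s⁴)/D₁ = σ(T_s⁴−T₂⁴)/D₂, with D₁ = 1/ε₁+1/ε_s−1 = 16.11, D₂ = 1/ε_s+1/ε₂−1 = 14.81.
Solve for T_s⁴: T_s⁴ = (D₂·T₁⁴ + D₁·T₂⁴)/(D₁+D₂) = 3.985×10⁹ K⁴.

T_s ≈ 251 K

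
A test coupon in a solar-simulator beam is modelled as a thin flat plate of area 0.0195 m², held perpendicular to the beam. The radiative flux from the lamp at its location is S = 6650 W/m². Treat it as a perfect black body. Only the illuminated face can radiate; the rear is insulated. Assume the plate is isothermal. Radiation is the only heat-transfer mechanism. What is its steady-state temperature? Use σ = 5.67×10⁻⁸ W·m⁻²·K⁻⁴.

At equilibrium, absorbed power = emitted power.
Absorbing cross-section = A = 0.01950 m²; emitting surface = A = 0.01950 m² (ratio 1).
S·A_cross = εσ·A_surf·T⁴  ⇒  T⁴ = S/(1σ).
T⁴ = 1.00·6650/(1·5.67×10⁻⁸) = 1.173×10¹¹ K⁴.
T = (1.173×10¹¹)^(1/4).

T ≈ 585 K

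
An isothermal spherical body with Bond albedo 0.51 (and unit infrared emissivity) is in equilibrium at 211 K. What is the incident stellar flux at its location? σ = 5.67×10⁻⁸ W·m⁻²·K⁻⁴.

(1−a)S·πr² = σ·4πr²·T⁴ ⇒ S = 4σT⁴/(1−a).
S = 4·5.67×10⁻⁸·1.982×10⁹/0.490.

S ≈ 917 W/m²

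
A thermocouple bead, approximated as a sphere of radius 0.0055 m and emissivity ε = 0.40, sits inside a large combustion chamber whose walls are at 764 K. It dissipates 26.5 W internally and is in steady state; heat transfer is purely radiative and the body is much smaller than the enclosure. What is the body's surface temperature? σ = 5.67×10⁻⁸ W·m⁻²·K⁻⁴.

T ≈ 1360 K

For a small grey body in a large enclosure, net radiated power = εσA(T⁴ − T_w⁴).
Steady state: P = εσA(T⁴ − T_w⁴) with A = 4πr² = 3.801×10⁻⁴ m².
T⁴ = P/(εσA) + T_w⁴ = 26.5/(0.40·5.67×10⁻⁸·3.801×10⁻⁴) + (764)⁴
    = 3.074×10¹² + 3.407×10¹¹ = 3.414×10¹² K⁴.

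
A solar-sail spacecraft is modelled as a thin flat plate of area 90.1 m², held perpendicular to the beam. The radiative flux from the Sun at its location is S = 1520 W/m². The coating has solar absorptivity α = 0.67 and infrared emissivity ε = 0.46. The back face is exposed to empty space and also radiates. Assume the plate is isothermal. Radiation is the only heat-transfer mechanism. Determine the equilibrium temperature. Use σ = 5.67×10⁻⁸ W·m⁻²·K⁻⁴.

T ≈ 374 K

At equilibrium, absorbed power = emitted power.
Absorbing cross-section = A = 90.10 m²; emitting surface = 2A = 180.2 m² (ratio 2).
αS·A_cross = εσ·A_surf·T⁴  ⇒  T⁴ = αS/(ε·2σ).
T⁴ = 0.670·1520/(0.46·2·5.67×10⁻⁸) = 1.952×10¹⁰ K⁴.
T = (1.952×10¹⁰)^(1/4).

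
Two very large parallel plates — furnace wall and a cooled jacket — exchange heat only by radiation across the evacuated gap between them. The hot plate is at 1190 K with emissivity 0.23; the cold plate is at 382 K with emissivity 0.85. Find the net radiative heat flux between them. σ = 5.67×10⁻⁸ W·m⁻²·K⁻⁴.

q ≈ 24900 W/m²

For two infinite grey parallel plates, q = σ(T₁⁴ − T₂⁴)/(1/ε₁ + 1/ε₂ − 1).
T₁⁴ − T₂⁴ = 2.005×10¹² − 2.129×10¹⁰ = 1.984×10¹² K⁴.
1/ε₁ + 1/ε₂ − 1 = 4.348 + 1.176 − 1 = 4.524.
q = 5.67×10⁻⁸ × 1.984×10¹² / 4.524.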